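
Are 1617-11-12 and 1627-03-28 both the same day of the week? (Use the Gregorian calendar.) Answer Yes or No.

From Nov 12, 1617 to Mar 28, 1627 is 3423 days.
3423 mod 7 = 0, so they are the same weekday.
(Nov 12, 1617 is a Sunday; Mar 28, 1627 is a Sunday.)

Yes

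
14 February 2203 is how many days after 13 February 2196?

2557

Feb 13, 2196 → Feb 13, 2197: 366 days (Feb 29, 2196 is in that span).
Feb 13, 2197 → Feb 13, 2198: 365 days.
Feb 13, 2198 → Feb 13, 2199: 365 days.
Feb 13, 2199 → Feb 13, 2200: 365 days.
Feb 13, 2200 → Feb 13, 2201: 365 days.
Feb 13, 2201 → Feb 13, 2202: 365 days.
Feb 13, 2202 → Mar 13, 2202: 28 days (February has 28).
Mar 13, 2202 → Apr 13, 2202: 31 days (March has 31).
Apr 13, 2202 → May 13, 2202: 30 days (April has 30).
May 13, 2202 → Jun 13, 2202: 31 days (May has 31).
Jun 13, 2202 → Jul 13, 2202: 30 days (June has 30).
Jul 13, 2202 → Aug 13, 2202: 31 days (July has 31).
Aug 13, 2202 → Sep 13, 2202: 31 days (August has 31).
Sep 13, 2202 → Oct 13, 2202: 30 days (September has 30).
Oct 13, 2202 → Nov 13, 2202: 31 days (October has 31).
Nov 13, 2202 → Dec 13, 2202: 30 days (November has 30).
Dec 13, 2202 → Jan 13, 2203: 31 days (December has 31).
Jan 13, 2203 → Feb 13, 2203: 31 days (January has 31).
Feb 13, 2203 → Feb 14, 2203: 1 days.
Total: 2557 days.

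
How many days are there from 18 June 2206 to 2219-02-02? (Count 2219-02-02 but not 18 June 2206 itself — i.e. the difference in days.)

Jun 18, 2206 → Jun 18, 2207: 365 days.
Jun 18, 2207 → Jun 18, 2208: 366 days (Feb 29, 2208 is in that span).
Jun 18, 2208 → Jun 18, 2209: 365 days.
Jun 18, 2209 → Jun 18, 2210: 365 days.
Jun 18, 2210 → Jun 18, 2211: 365 days.
Jun 18, 2211 → Jun 18, 2212: 366 days (Feb 29, 2212 is in that span).
Jun 18, 2212 → Jun 18, 2213: 365 days.
Jun 18, 2213 → Jun 18, 2214: 365 days.
Jun 18, 2214 → Jun 18, 2215: 365 days.
Jun 18, 2215 → Jun 18, 2216: 366 days (Feb 29, 2216 is in that span).
Jun 18, 2216 → Jun 18, 2217: 365 days.
Jun 18, 2217 → Jun 18, 2218: 365 days.
Jun 18, 2218 → Jul 18, 2218: 30 days (June has 30).
Jul 18, 2218 → Aug 18, 2218: 31 days (July has 31).
Aug 18, 2218 → Sep 18, 2218: 31 days (August has 31).
Sep 18, 2218 → Oct 18, 2218: 30 days (September has 30).
Oct 18, 2218 → Nov 18, 2218: 31 days (October has 31).
Nov 18, 2218 → Dec 18, 2218: 30 days (November has 30).
Dec 18, 2218 → Jan 18, 2219: 31 days (December has 31).
Jan 18, 2219 → Feb 2, 2219: 15 days.
Total: 4612 days.

4612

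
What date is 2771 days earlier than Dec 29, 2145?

−365 (one year) → Dec 29, 2144 (2406 left).
−366 (one year; includes Feb 29, 2144) → Dec 29, 2143 (2040 left).
−365 (one year) → Dec 29, 2142 (1675 left).
−365 (one year) → Dec 29, 2141 (1310 left).
−365 (one year) → Dec 29, 2140 (945 left).
−366 (one year; includes Feb 29, 2140) → Dec 29, 2139 (579 left).
−365 (one year) → Dec 29, 2138 (214 left).
−29 → Nov 30, 2138 (end of Nov, 30 days; 185 left).
−30 → Oct 31, 2138 (end of Oct, 31 days; 155 left).
−31 → Sep 30, 2138 (end of Sep, 30 days; 124 left).
−30 → Aug 31, 2138 (end of Aug, 31 days; 94 left).
−31 → Jul 31, 2138 (end of Jul, 31 days; 63 left).
−31 → Jun 30, 2138 (end of Jun, 30 days; 32 left).
−30 → May 31, 2138 (end of May, 31 days; 2 left).
−2 → May 29, 2138.

May 29, 2138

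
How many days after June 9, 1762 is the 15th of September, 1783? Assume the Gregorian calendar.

7768

Jun 9, 1762 → Jun 9, 1763: 365 days.
Jun 9, 1763 → Jun 9, 1764: 366 days (Feb 29, 1764 is in that span).
Jun 9, 1764 → Jun 9, 1765: 365 days.
Jun 9, 1765 → Jun 9, 1766: 365 days.
Jun 9, 1766 → Jun 9, 1767: 365 days.
Jun 9, 1767 → Jun 9, 1768: 366 days (Feb 29, 1768 is in that span).
Jun 9, 1768 → Jun 9, 1769: 365 days.
Jun 9, 1769 → Jun 9, 1770: 365 days.
Jun 9, 1770 → Jun 9, 1771: 365 days.
Jun 9, 1771 → Jun 9, 1772: 366 days (Feb 29, 1772 is in that span).
Jun 9, 1772 → Jun 9, 1773: 365 days.
Jun 9, 1773 → Jun 9, 1774: 365 days.
Jun 9, 1774 → Jun 9, 1775: 365 days.
Jun 9, 1775 → Jun 9, 1776: 366 days (Feb 29, 1776 is in that span).
Jun 9, 1776 → Jun 9, 1777: 365 days.
Jun 9, 1777 → Jun 9, 1778: 365 days.
Jun 9, 1778 → Jun 9, 1779: 365 days.
Jun 9, 1779 → Jun 9, 1780: 366 days (Feb 29, 1780 is in that span).
Jun 9, 1780 → Jun 9, 1781: 365 days.
Jun 9, 1781 → Jun 9, 1782: 365 days.
Jun 9, 1782 → Jun 9, 1783: 365 days.
Jun 9, 1783 → Jul 9, 1783: 30 days (June has 30).
Jul 9, 1783 → Aug 9, 1783: 31 days (July has 31).
Aug 9, 1783 → Sep 9, 1783: 31 days (August has 31).
Sep 9, 1783 → Sep 15, 1783: 6 days.
Total: 7768 days.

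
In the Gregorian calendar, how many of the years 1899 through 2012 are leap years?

Multiples of 4 in [1899,2012]: 29.
Of those, multiples of 100: 2 (not leap unless ÷400).
Multiples of 400: 1.
Leap years = 29 − 2 + 1 = 28.

28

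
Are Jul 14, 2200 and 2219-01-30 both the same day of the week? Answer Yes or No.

No

From Jul 14, 2200 to Jan 30, 2219 is 6774 days.
6774 mod 7 = 5, so they are different weekdays.
(Jul 14, 2200 is a Monday; Jan 30, 2219 is a Saturday.)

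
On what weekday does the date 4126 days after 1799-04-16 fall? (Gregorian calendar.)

First find the weekday of Apr 16, 1799. Doomsday rule: the anchor day for the 1700s is Sunday. For year 99: 99÷12 = 8 r 3, and 3÷4 = 0, so 8+3+0 = 11.
Sunday + 11 ≡ Thursday — that's 1799's doomsday.
In April the doomsday date is Apr 4.
Apr 16 is 12 days after Apr 4; 12 mod 7 = 5, so Thursday + 5 = Tuesday.
4126 mod 7 = 3, so 4126 days after a Tuesday is Tuesday + 3 = Friday.

Friday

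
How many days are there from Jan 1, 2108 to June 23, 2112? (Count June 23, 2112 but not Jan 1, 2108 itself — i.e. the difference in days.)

Jan 1, 2108 → Jan 1, 2109: 366 days (Feb 29, 2108 is in that span).
Jan 1, 2109 → Jan 1, 2110: 365 days.
Jan 1, 2110 → Jan 1, 2111: 365 days.
Jan 1, 2111 → Jan 1, 2112: 365 days.
Jan 1, 2112 → Feb 1, 2112: 31 days (January has 31).
Feb 1, 2112 → Mar 1, 2112: 29 days (February has 29).
Mar 1, 2112 → Apr 1, 2112: 31 days (March has 31).
Apr 1, 2112 → May 1, 2112: 30 days (April has 30).
May 1, 2112 → Jun 1, 2112: 31 days (May has 31).
Jun 1, 2112 → Jun 23, 2112: 22 days.
Total: 1635 days.

1635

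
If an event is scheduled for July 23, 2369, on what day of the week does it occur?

Doomsday rule: the anchor day for the 2300s is Wednesday. For year 69: 69÷12 = 5 r 9, and 9÷4 = 2, so 5+9+2 = 16.
Wednesday + 16 ≡ Friday — that's 2369's doomsday.
In July the doomsday date is Jul 11.
Jul 23 is 12 days after Jul 11; 12 mod 7 = 5, so Friday + 5 = Wednesday.

Wednesday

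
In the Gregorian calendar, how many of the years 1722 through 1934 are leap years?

Multiples of 4 in [1722,1934]: 53.
Of those, multiples of 100: 2 (not leap unless ÷400).
Multiples of 400: 0.
Leap years = 53 − 2 + 0 = 51.

51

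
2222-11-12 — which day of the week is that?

Doomsday rule: the anchor day for the 2200s is Friday. For year 22: 22÷12 = 1 r 10, and 10÷4 = 2, so 1+10+2 = 13.
Friday + 13 ≡ Thursday — that's 2222's doomsday.
In November the doomsday date is Nov 7.
Nov 12 is 5 days after Nov 7; 5 mod 7 = 5, so Thursday + 5 = Tuesday.

Tuesday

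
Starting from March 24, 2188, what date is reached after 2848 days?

January 10, 2196

+365 (one year) → Mar 24, 2189 (2483 left).
+365 (one year) → Mar 24, 2190 (2118 left).
+365 (one year) → Mar 24, 2191 (1753 left).
+366 (one year; includes Feb 29, 2192) → Mar 24, 2192 (1387 left).
+365 (one year) → Mar 24, 2193 (1022 left).
+365 (one year) → Mar 24, 2194 (657 left).
+365 (one year) → Mar 24, 2195 (292 left).
Mar has 31 days: +8 → Apr 1, 2195 (284 left).
Apr has 30 days: +30 → May 1, 2195 (254 left).
May has 31 days: +31 → Jun 1, 2195 (223 left).
Jun has 30 days: +30 → Jul 1, 2195 (193 left).
Jul has 31 days: +31 → Aug 1, 2195 (162 left).
Aug has 31 days: +31 → Sep 1, 2195 (131 left).
Sep has 30 days: +30 → Oct 1, 2195 (101 left).
Oct has 31 days: +31 → Nov 1, 2195 (70 left).
Nov has 30 days: +30 → Dec 1, 2195 (40 left).
Dec has 31 days: +31 → Jan 1, 2196 (9 left).
+9 → Jan 10, 2196.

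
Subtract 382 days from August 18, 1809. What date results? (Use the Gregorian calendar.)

−18 → Jul 31, 1809 (end of Jul, 31 days; 364 left).
−31 → Jun 30, 1809 (end of Jun, 30 days; 333 left).
−30 → May 31, 1809 (end of May, 31 days; 303 left).
−31 → Apr 30, 1809 (end of Apr, 30 days; 272 left).
−30 → Mar 31, 1809 (end of Mar, 31 days; 242 left).
−31 → Feb 28, 1809 (end of Feb, 28 days; 211 left).
−28 → Jan 31, 1809 (end of Jan, 31 days; 183 left).
−31 → Dec 31, 1808 (end of Dec, 31 days; 152 left).
−31 → Nov 30, 1808 (end of Nov, 30 days; 121 left).
−30 → Oct 31, 1808 (end of Oct, 31 days; 91 left).
−31 → Sep 30, 1808 (end of Sep, 30 days; 60 left).
−30 → Aug 31, 1808 (end of Aug, 31 days; 30 left).
−30 → Aug 1, 1808.

August 1, 1808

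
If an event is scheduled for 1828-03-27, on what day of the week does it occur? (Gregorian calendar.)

Thursday

January 1, 1828 is a Tuesday.
Jan 1, 1828 → Feb 1, 1828: 31 days (January has 31).
Feb 1, 1828 → Mar 1, 1828: 29 days (February has 29).
Mar 1, 1828 → Mar 27, 1828: 26 days.
Total: 86 days.
86 mod 7 = 2, so Tuesday + 2 = Thursday.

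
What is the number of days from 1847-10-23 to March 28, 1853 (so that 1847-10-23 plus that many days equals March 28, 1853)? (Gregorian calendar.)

Oct 23, 1847 → Oct 23, 1848: 366 days (Feb 29, 1848 is in that span).
Oct 23, 1848 → Oct 23, 1849: 365 days.
Oct 23, 1849 → Oct 23, 1850: 365 days.
Oct 23, 1850 → Oct 23, 1851: 365 days.
Oct 23, 1851 → Oct 23, 1852: 366 days (Feb 29, 1852 is in that span).
Oct 23, 1852 → Nov 23, 1852: 31 days (October has 31).
Nov 23, 1852 → Dec 23, 1852: 30 days (November has 30).
Dec 23, 1852 → Jan 23, 1853: 31 days (December has 31).
Jan 23, 1853 → Feb 23, 1853: 31 days (January has 31).
Feb 23, 1853 → Mar 23, 1853: 28 days (February has 28).
Mar 23, 1853 → Mar 28, 1853: 5 days.
Total: 1983 days.

1983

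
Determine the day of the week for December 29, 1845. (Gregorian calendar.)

Monday

Doomsday rule: the anchor day for the 1800s is Friday. For year 45: 45÷12 = 3 r 9, and 9÷4 = 2, so 3+9+2 = 14.
Friday + 14 ≡ Friday — that's 1845's doomsday.
In December the doomsday date is Dec 12.
Dec 29 is 17 days after Dec 12; 17 mod 7 = 3, so Friday + 3 = Monday.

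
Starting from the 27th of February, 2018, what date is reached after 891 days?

August 6, 2020

+365 (one year) → Feb 27, 2019 (526 left).
+365 (one year) → Feb 27, 2020 (161 left).
Feb has 29 days: +3 → Mar 1, 2020 (158 left).
Mar has 31 days: +31 → Apr 1, 2020 (127 left).
Apr has 30 days: +30 → May 1, 2020 (97 left).
May has 31 days: +31 → Jun 1, 2020 (66 left).
Jun has 30 days: +30 → Jul 1, 2020 (36 left).
Jul has 31 days: +31 → Aug 1, 2020 (5 left).
+5 → Aug 6, 2020.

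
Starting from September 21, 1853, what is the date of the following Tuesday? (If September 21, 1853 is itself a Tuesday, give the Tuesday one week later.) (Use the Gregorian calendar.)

September 27, 1853

Sep 21, 1853 is a Wednesday.
From Wednesday to the next Tuesday is 6 days.
Sep 21, 1853 + 6 = Sep 27, 1853.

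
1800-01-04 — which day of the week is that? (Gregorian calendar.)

Doomsday rule: the anchor day for the 1800s is Friday. For year 00: 0÷12 = 0 r 0, and 0÷4 = 0, so 0+0+0 = 0.
Friday + 0 ≡ Friday — that's 1800's doomsday.
In January the doomsday date is Jan 3 (1800 is not a leap year (divisible by 100 but not 400)).
Jan 4 is 1 day after Jan 3; 1 mod 7 = 1, so Friday + 1 = Saturday.

Saturday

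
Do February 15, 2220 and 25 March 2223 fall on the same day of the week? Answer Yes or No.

Yes

From Feb 15, 2220 to Mar 25, 2223 is 1134 days.
1134 mod 7 = 0, so they are the same weekday.
(Feb 15, 2220 is a Tuesday; Mar 25, 2223 is a Tuesday.)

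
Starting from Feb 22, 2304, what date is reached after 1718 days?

November 5, 2308

+366 (one year; includes Feb 29, 2304) → Feb 22, 2305 (1352 left).
+365 (one year) → Feb 22, 2306 (987 left).
+365 (one year) → Feb 22, 2307 (622 left).
+365 (one year) → Feb 22, 2308 (257 left).
Feb has 29 days: +8 → Mar 1, 2308 (249 left).
Mar has 31 days: +31 → Apr 1, 2308 (218 left).
Apr has 30 days: +30 → May 1, 2308 (188 left).
May has 31 days: +31 → Jun 1, 2308 (157 left).
Jun has 30 days: +30 → Jul 1, 2308 (127 left).
Jul has 31 days: +31 → Aug 1, 2308 (96 left).
Aug has 31 days: +31 → Sep 1, 2308 (65 left).
Sep has 30 days: +30 → Oct 1, 2308 (35 left).
Oct has 31 days: +31 → Nov 1, 2308 (4 left).
+4 → Nov 5, 2308.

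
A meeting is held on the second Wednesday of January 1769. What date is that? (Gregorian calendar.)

January 11, 1769

January 1, 1769 is a Sunday.
The first Wednesday is therefore January 4 (3 days later).
The second Wednesday is 4 + 1×7 = January 11.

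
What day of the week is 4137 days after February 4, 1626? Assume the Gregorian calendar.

First find the weekday of Feb 4, 1626. Doomsday rule: the anchor day for the 1600s is Tuesday. For year 26: 26÷12 = 2 r 2, and 2÷4 = 0, so 2+2+0 = 4.
Tuesday + 4 ≡ Saturday — that's 1626's doomsday.
In February the doomsday date is Feb 28 (1626 is not a leap year).
Feb 4 is 24 days before Feb 28; 24 mod 7 = 3, so Saturday − 3 = Wednesday.
4137 mod 7 = 0, so 4137 days after a Wednesday is Wednesday + 0 = Wednesday.

Wednesday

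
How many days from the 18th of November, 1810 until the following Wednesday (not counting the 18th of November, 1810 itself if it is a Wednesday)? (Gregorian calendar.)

Nov 18, 1810 is a Sunday.
From Sunday to the next Wednesday is 3 days.

3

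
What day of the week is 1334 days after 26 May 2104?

Friday

May 26, 2104 is a Monday.
1334 mod 7 = 4, so 1334 days after a Monday is Monday + 4 = Friday.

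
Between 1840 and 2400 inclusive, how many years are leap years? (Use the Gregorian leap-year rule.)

Multiples of 4 in [1840,2400]: 141.
Of those, multiples of 100: 6 (not leap unless ÷400).
Multiples of 400: 2.
Leap years = 141 − 6 + 2 = 137.

137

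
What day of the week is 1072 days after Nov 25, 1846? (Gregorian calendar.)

Thursday

First find the weekday of Nov 25, 1846. Doomsday rule: the anchor day for the 1800s is Friday. For year 46: 46÷12 = 3 r 10, and 10÷4 = 2, so 3+10+2 = 15.
Friday + 15 ≡ Saturday — that's 1846's doomsday.
In November the doomsday date is Nov 7.
Nov 25 is 18 days after Nov 7; 18 mod 7 = 4, so Saturday + 4 = Wednesday.
1072 mod 7 = 1, so 1072 days after a Wednesday is Wednesday + 1 = Thursday.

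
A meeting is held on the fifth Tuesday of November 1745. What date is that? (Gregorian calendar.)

November 30, 1745

November 1, 1745 is a Monday.
The first Tuesday is therefore November 2 (1 days later).
The fifth Tuesday is 2 + 4×7 = November 30.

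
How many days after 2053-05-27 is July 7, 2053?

May 27, 2053 → Jun 27, 2053: 31 days (May has 31).
Jun 27, 2053 → Jul 7, 2053: 10 days.
Total: 41 days.

41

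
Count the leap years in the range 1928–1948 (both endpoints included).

6

Multiples of 4 in [1928,1948]: 6.
Of those, multiples of 100: 0 (not leap unless ÷400).
Multiples of 400: 0.
Leap years = 6 − 0 + 0 = 6.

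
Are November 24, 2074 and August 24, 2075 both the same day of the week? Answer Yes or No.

Yes

From Nov 24, 2074 to Aug 24, 2075 is 273 days.
273 mod 7 = 0, so they are the same weekday.
(Nov 24, 2074 is a Saturday; Aug 24, 2075 is a Saturday.)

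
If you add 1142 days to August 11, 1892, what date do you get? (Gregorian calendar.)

September 27, 1895

+365 (one year) → Aug 11, 1893 (777 left).
+365 (one year) → Aug 11, 1894 (412 left).
+365 (one year) → Aug 11, 1895 (47 left).
Aug has 31 days: +21 → Sep 1, 1895 (26 left).
+26 → Sep 27, 1895.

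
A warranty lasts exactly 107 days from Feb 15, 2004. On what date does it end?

June 1, 2004

Feb has 29 days: +15 → Mar 1, 2004 (92 left).
Mar has 31 days: +31 → Apr 1, 2004 (61 left).
Apr has 30 days: +30 → May 1, 2004 (31 left).
May has 31 days: +31 → Jun 1, 2004 (0 left).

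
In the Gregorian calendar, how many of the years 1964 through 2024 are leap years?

16

Multiples of 4 in [1964,2024]: 16.
Of those, multiples of 100: 1 (not leap unless ÷400).
Multiples of 400: 1.
Leap years = 16 − 1 + 1 = 16.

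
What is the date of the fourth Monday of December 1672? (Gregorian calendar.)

December 1, 1672 is a Thursday.
The first Monday is therefore December 5 (4 days later).
The fourth Monday is 5 + 3×7 = December 26.

December 26, 1672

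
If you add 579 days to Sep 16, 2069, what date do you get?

April 18, 2071

+365 (one year) → Sep 16, 2070 (214 left).
Sep has 30 days: +15 → Oct 1, 2070 (199 left).
Oct has 31 days: +31 → Nov 1, 2070 (168 left).
Nov has 30 days: +30 → Dec 1, 2070 (138 left).
Dec has 31 days: +31 → Jan 1, 2071 (107 left).
Jan has 31 days: +31 → Feb 1, 2071 (76 left).
Feb has 28 days: +28 → Mar 1, 2071 (48 left).
Mar has 31 days: +31 → Apr 1, 2071 (17 left).
+17 → Apr 18, 2071.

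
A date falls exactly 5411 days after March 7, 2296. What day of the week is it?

Mar 7, 2296 is a Saturday.
5411 mod 7 = 0, so 5411 days after a Saturday is Saturday + 0 = Saturday.

Saturday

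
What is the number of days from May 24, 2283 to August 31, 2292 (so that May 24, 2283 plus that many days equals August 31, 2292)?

3387

May 24, 2283 → May 24, 2284: 366 days (Feb 29, 2284 is in that span).
May 24, 2284 → May 24, 2285: 365 days.
May 24, 2285 → May 24, 2286: 365 days.
May 24, 2286 → May 24, 2287: 365 days.
May 24, 2287 → May 24, 2288: 366 days (Feb 29, 2288 is in that span).
May 24, 2288 → May 24, 2289: 365 days.
May 24, 2289 → May 24, 2290: 365 days.
May 24, 2290 → May 24, 2291: 365 days.
May 24, 2291 → May 24, 2292: 366 days (Feb 29, 2292 is in that span).
May 24, 2292 → Jun 24, 2292: 31 days (May has 31).
Jun 24, 2292 → Jul 24, 2292: 30 days (June has 30).
Jul 24, 2292 → Aug 24, 2292: 31 days (July has 31).
Aug 24, 2292 → Aug 31, 2292: 7 days.
Total: 3387 days.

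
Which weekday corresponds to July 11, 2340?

Doomsday rule: the anchor day for the 2300s is Wednesday. For year 40: 40÷12 = 3 r 4, and 4÷4 = 1, so 3+4+1 = 8.
Wednesday + 8 ≡ Thursday — that's 2340's doomsday.
In July the doomsday date is Jul 11.
Jul 11 is the doomsday itself: Thursday.

Thursday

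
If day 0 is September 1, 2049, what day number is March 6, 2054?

Sep 1, 2049 → Sep 1, 2050: 365 days.
Sep 1, 2050 → Sep 1, 2051: 365 days.
Sep 1, 2051 → Sep 1, 2052: 366 days (Feb 29, 2052 is in that span).
Sep 1, 2052 → Sep 1, 2053: 365 days.
Sep 1, 2053 → Oct 1, 2053: 30 days (September has 30).
Oct 1, 2053 → Nov 1, 2053: 31 days (October has 31).
Nov 1, 2053 → Dec 1, 2053: 30 days (November has 30).
Dec 1, 2053 → Jan 1, 2054: 31 days (December has 31).
Jan 1, 2054 → Feb 1, 2054: 31 days (January has 31).
Feb 1, 2054 → Mar 1, 2054: 28 days (February has 28).
Mar 1, 2054 → Mar 6, 2054: 5 days.
Total: 1647 days.

1647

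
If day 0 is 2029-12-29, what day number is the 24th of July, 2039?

3494

Dec 29, 2029 → Dec 29, 2030: 365 days.
Dec 29, 2030 → Dec 29, 2031: 365 days.
Dec 29, 2031 → Dec 29, 2032: 366 days (Feb 29, 2032 is in that span).
Dec 29, 2032 → Dec 29, 2033: 365 days.
Dec 29, 2033 → Dec 29, 2034: 365 days.
Dec 29, 2034 → Dec 29, 2035: 365 days.
Dec 29, 2035 → Dec 29, 2036: 366 days (Feb 29, 2036 is in that span).
Dec 29, 2036 → Dec 29, 2037: 365 days.
Dec 29, 2037 → Dec 29, 2038: 365 days.
Dec 29, 2038 → Jan 29, 2039: 31 days (December has 31).
Jan 29, 2039 → Feb 28, 2039: 30 days (January has 31).
Feb 28, 2039 → Mar 28, 2039: 28 days (February has 28).
Mar 28, 2039 → Apr 28, 2039: 31 days (March has 31).
Apr 28, 2039 → May 28, 2039: 30 days (April has 30).
May 28, 2039 → Jun 28, 2039: 31 days (May has 31).
Jun 28, 2039 → Jul 24, 2039: 26 days.
Total: 3494 days.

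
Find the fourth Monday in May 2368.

May 27, 2368

May 1, 2368 is a Wednesday.
The first Monday is therefore May 6 (5 days later).
The fourth Monday is 6 + 3×7 = May 27.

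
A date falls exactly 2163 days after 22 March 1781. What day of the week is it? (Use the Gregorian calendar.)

Thursday

First find the weekday of Mar 22, 1781. Doomsday rule: the anchor day for the 1700s is Sunday. For year 81: 81÷12 = 6 r 9, and 9÷4 = 2, so 6+9+2 = 17.
Sunday + 17 ≡ Wednesday — that's 1781's doomsday.
In March the doomsday date is Mar 14.
Mar 22 is 8 days after Mar 14; 8 mod 7 = 1, so Wednesday + 1 = Thursday.
2163 mod 7 = 0, so 2163 days after a Thursday is Thursday + 0 = Thursday.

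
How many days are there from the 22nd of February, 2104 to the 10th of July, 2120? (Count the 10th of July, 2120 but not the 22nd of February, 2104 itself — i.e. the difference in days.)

5983

Feb 22, 2104 → Feb 22, 2105: 366 days (Feb 29, 2104 is in that span).
Feb 22, 2105 → Feb 22, 2106: 365 days.
Feb 22, 2106 → Feb 22, 2107: 365 days.
Feb 22, 2107 → Feb 22, 2108: 365 days.
Feb 22, 2108 → Feb 22, 2109: 366 days (Feb 29, 2108 is in that span).
Feb 22, 2109 → Feb 22, 2110: 365 days.
Feb 22, 2110 → Feb 22, 2111: 365 days.
Feb 22, 2111 → Feb 22, 2112: 365 days.
Feb 22, 2112 → Feb 22, 2113: 366 days (Feb 29, 2112 is in that span).
Feb 22, 2113 → Feb 22, 2114: 365 days.
Feb 22, 2114 → Feb 22, 2115: 365 days.
Feb 22, 2115 → Feb 22, 2116: 365 days.
Feb 22, 2116 → Feb 22, 2117: 366 days (Feb 29, 2116 is in that span).
Feb 22, 2117 → Feb 22, 2118: 365 days.
Feb 22, 2118 → Feb 22, 2119: 365 days.
Feb 22, 2119 → Feb 22, 2120: 365 days.
Feb 22, 2120 → Mar 22, 2120: 29 days (February has 29).
Mar 22, 2120 → Apr 22, 2120: 31 days (March has 31).
Apr 22, 2120 → May 22, 2120: 30 days (April has 30).
May 22, 2120 → Jun 22, 2120: 31 days (May has 31).
Jun 22, 2120 → Jul 10, 2120: 18 days.
Total: 5983 days.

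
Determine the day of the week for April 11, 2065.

Saturday

January 1, 2065 is a Thursday.
Jan 1, 2065 → Feb 1, 2065: 31 days (January has 31).
Feb 1, 2065 → Mar 1, 2065: 28 days (February has 28).
Mar 1, 2065 → Apr 1, 2065: 31 days (March has 31).
Apr 1, 2065 → Apr 11, 2065: 10 days.
Total: 100 days.
100 mod 7 = 2, so Thursday + 2 = Saturday.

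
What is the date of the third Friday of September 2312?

September 1, 2312 is a Sunday.
The first Friday is therefore September 6 (5 days later).
The third Friday is 6 + 2×7 = September 20.

September 20, 2312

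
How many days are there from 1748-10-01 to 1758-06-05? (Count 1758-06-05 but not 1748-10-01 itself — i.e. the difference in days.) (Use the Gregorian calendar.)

Oct 1, 1748 → Oct 1, 1749: 365 days.
Oct 1, 1749 → Oct 1, 1750: 365 days.
Oct 1, 1750 → Oct 1, 1751: 365 days.
Oct 1, 1751 → Oct 1, 1752: 366 days (Feb 29, 1752 is in that span).
Oct 1, 1752 → Oct 1, 1753: 365 days.
Oct 1, 1753 → Oct 1, 1754: 365 days.
Oct 1, 1754 → Oct 1, 1755: 365 days.
Oct 1, 1755 → Oct 1, 1756: 366 days (Feb 29, 1756 is in that span).
Oct 1, 1756 → Oct 1, 1757: 365 days.
Oct 1, 1757 → Nov 1, 1757: 31 days (October has 31).
Nov 1, 1757 → Dec 1, 1757: 30 days (November has 30).
Dec 1, 1757 → Jan 1, 1758: 31 days (December has 31).
Jan 1, 1758 → Feb 1, 1758: 31 days (January has 31).
Feb 1, 1758 → Mar 1, 1758: 28 days (February has 28).
Mar 1, 1758 → Apr 1, 1758: 31 days (March has 31).
Apr 1, 1758 → May 1, 1758: 30 days (April has 30).
May 1, 1758 → Jun 1, 1758: 31 days (May has 31).
Jun 1, 1758 → Jun 5, 1758: 4 days.
Total: 3534 days.

3534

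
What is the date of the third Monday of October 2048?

October 19, 2048

October 1, 2048 is a Thursday.
The first Monday is therefore October 5 (4 days later).
The third Monday is 5 + 2×7 = October 19.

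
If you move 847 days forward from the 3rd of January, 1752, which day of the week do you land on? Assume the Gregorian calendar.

Monday

First find the weekday of Jan 3, 1752. Doomsday rule: the anchor day for the 1700s is Sunday. For year 52: 52÷12 = 4 r 4, and 4÷4 = 1, so 4+4+1 = 9.
Sunday + 9 ≡ Tuesday — that's 1752's doomsday.
In January the doomsday date is Jan 4 (1752 is a leap year (divisible by 4)).
Jan 3 is 1 day before Jan 4; 1 mod 7 = 1, so Tuesday − 1 = Monday.
847 mod 7 = 0, so 847 days after a Monday is Monday + 0 = Monday.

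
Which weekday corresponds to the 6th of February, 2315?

Saturday

Doomsday rule: the anchor day for the 2300s is Wednesday. For year 15: 15÷12 = 1 r 3, and 3÷4 = 0, so 1+3+0 = 4.
Wednesday + 4 ≡ Sunday — that's 2315's doomsday.
In February the doomsday date is Feb 28 (2315 is not a leap year).
Feb 6 is 22 days before Feb 28; 22 mod 7 = 1, so Sunday − 1 = Saturday.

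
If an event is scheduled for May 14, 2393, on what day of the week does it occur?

Friday

Doomsday rule: the anchor day for the 2300s is Wednesday. For year 93: 93÷12 = 7 r 9, and 9÷4 = 2, so 7+9+2 = 18.
Wednesday + 18 ≡ Sunday — that's 2393's doomsday.
In May the doomsday date is May 9.
May 14 is 5 days after May 9; 5 mod 7 = 5, so Sunday + 5 = Friday.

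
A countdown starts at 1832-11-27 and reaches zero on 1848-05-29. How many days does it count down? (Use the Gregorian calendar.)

5662

Nov 27, 1832 → Nov 27, 1833: 365 days.
Nov 27, 1833 → Nov 27, 1834: 365 days.
Nov 27, 1834 → Nov 27, 1835: 365 days.
Nov 27, 1835 → Nov 27, 1836: 366 days (Feb 29, 1836 is in that span).
Nov 27, 1836 → Nov 27, 1837: 365 days.
Nov 27, 1837 → Nov 27, 1838: 365 days.
Nov 27, 1838 → Nov 27, 1839: 365 days.
Nov 27, 1839 → Nov 27, 1840: 366 days (Feb 29, 1840 is in that span).
Nov 27, 1840 → Nov 27, 1841: 365 days.
Nov 27, 1841 → Nov 27, 1842: 365 days.
Nov 27, 1842 → Nov 27, 1843: 365 days.
Nov 27, 1843 → Nov 27, 1844: 366 days (Feb 29, 1844 is in that span).
Nov 27, 1844 → Nov 27, 1845: 365 days.
Nov 27, 1845 → Nov 27, 1846: 365 days.
Nov 27, 1846 → Nov 27, 1847: 365 days.
Nov 27, 1847 → Dec 27, 1847: 30 days (November has 30).
Dec 27, 1847 → Jan 27, 1848: 31 days (December has 31).
Jan 27, 1848 → Feb 27, 1848: 31 days (January has 31).
Feb 27, 1848 → Mar 27, 1848: 29 days (February has 29).
Mar 27, 1848 → Apr 27, 1848: 31 days (March has 31).
Apr 27, 1848 → May 27, 1848: 30 days (April has 30).
May 27, 1848 → May 29, 1848: 2 days.
Total: 5662 days.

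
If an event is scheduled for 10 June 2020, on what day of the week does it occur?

Wednesday

January 1, 2020 is a Wednesday.
Jan 1, 2020 → Feb 1, 2020: 31 days (January has 31).
Feb 1, 2020 → Mar 1, 2020: 29 days (February has 29).
Mar 1, 2020 → Apr 1, 2020: 31 days (March has 31).
Apr 1, 2020 → May 1, 2020: 30 days (April has 30).
May 1, 2020 → Jun 1, 2020: 31 days (May has 31).
Jun 1, 2020 → Jun 10, 2020: 9 days.
Total: 161 days.
161 mod 7 = 0, so Wednesday + 0 = Wednesday.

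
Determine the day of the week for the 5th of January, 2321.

Doomsday rule: the anchor day for the 2300s is Wednesday. For year 21: 21÷12 = 1 r 9, and 9÷4 = 2, so 1+9+2 = 12.
Wednesday + 12 ≡ Monday — that's 2321's doomsday.
In January the doomsday date is Jan 3 (2321 is not a leap year).
Jan 5 is 2 days after Jan 3; 2 mod 7 = 2, so Monday + 2 = Wednesday.

Wednesday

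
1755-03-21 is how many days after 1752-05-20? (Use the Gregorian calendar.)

1035

May 20, 1752 → May 20, 1753: 365 days.
May 20, 1753 → May 20, 1754: 365 days.
May 20, 1754 → Jun 20, 1754: 31 days (May has 31).
Jun 20, 1754 → Jul 20, 1754: 30 days (June has 30).
Jul 20, 1754 → Aug 20, 1754: 31 days (July has 31).
Aug 20, 1754 → Sep 20, 1754: 31 days (August has 31).
Sep 20, 1754 → Oct 20, 1754: 30 days (September has 30).
Oct 20, 1754 → Nov 20, 1754: 31 days (October has 31).
Nov 20, 1754 → Dec 20, 1754: 30 days (November has 30).
Dec 20, 1754 → Jan 20, 1755: 31 days (December has 31).
Jan 20, 1755 → Feb 20, 1755: 31 days (January has 31).
Feb 20, 1755 → Mar 20, 1755: 28 days (February has 28).
Mar 20, 1755 → Mar 21, 1755: 1 days.
Total: 1035 days.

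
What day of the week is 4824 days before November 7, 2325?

Friday

First find the weekday of Nov 7, 2325. Doomsday rule: the anchor day for the 2300s is Wednesday. For year 25: 25÷12 = 2 r 1, and 1÷4 = 0, so 2+1+0 = 3.
Wednesday + 3 ≡ Saturday — that's 2325's doomsday.
In November the doomsday date is Nov 7.
Nov 7 is the doomsday itself: Saturday.
4824 mod 7 = 1, so 4824 days before a Saturday is Saturday − 1 = Friday.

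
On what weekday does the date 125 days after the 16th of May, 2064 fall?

Thursday

First find the weekday of May 16, 2064. Doomsday rule: the anchor day for the 2000s is Tuesday. For year 64: 64÷12 = 5 r 4, and 4÷4 = 1, so 5+4+1 = 10.
Tuesday + 10 ≡ Friday — that's 2064's doomsday.
In May the doomsday date is May 9.
May 16 is 7 days after May 9; 7 mod 7 = 0, so Friday + 0 = Friday.
125 mod 7 = 6, so 125 days after a Friday is Friday + 6 = Thursday.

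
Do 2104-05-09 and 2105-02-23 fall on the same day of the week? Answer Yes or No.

From May 9, 2104 to Feb 23, 2105 is 290 days.
290 mod 7 = 3, so they are different weekdays.
(May 9, 2104 is a Friday; Feb 23, 2105 is a Monday.)

No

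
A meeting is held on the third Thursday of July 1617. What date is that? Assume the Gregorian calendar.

July 1, 1617 is a Saturday.
The first Thursday is therefore July 6 (5 days later).
The third Thursday is 6 + 2×7 = July 20.

July 20, 1617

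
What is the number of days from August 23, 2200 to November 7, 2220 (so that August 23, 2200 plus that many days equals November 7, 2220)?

7381

Aug 23, 2200 → Aug 23, 2201: 365 days.
Aug 23, 2201 → Aug 23, 2202: 365 days.
Aug 23, 2202 → Aug 23, 2203: 365 days.
Aug 23, 2203 → Aug 23, 2204: 366 days (Feb 29, 2204 is in that span).
Aug 23, 2204 → Aug 23, 2205: 365 days.
Aug 23, 2205 → Aug 23, 2206: 365 days.
Aug 23, 2206 → Aug 23, 2207: 365 days.
Aug 23, 2207 → Aug 23, 2208: 366 days (Feb 29, 2208 is in that span).
Aug 23, 2208 → Aug 23, 2209: 365 days.
Aug 23, 2209 → Aug 23, 2210: 365 days.
Aug 23, 2210 → Aug 23, 2211: 365 days.
Aug 23, 2211 → Aug 23, 2212: 366 days (Feb 29, 2212 is in that span).
Aug 23, 2212 → Aug 23, 2213: 365 days.
Aug 23, 2213 → Aug 23, 2214: 365 days.
Aug 23, 2214 → Aug 23, 2215: 365 days.
Aug 23, 2215 → Aug 23, 2216: 366 days (Feb 29, 2216 is in that span).
Aug 23, 2216 → Aug 23, 2217: 365 days.
Aug 23, 2217 → Aug 23, 2218: 365 days.
Aug 23, 2218 → Aug 23, 2219: 365 days.
Aug 23, 2219 → Aug 23, 2220: 366 days (Feb 29, 2220 is in that span).
Aug 23, 2220 → Sep 23, 2220: 31 days (August has 31).
Sep 23, 2220 → Oct 23, 2220: 30 days (September has 30).
Oct 23, 2220 → Nov 7, 2220: 15 days.
Total: 7381 days.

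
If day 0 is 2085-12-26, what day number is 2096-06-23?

3832

Dec 26, 2085 → Dec 26, 2086: 365 days.
Dec 26, 2086 → Dec 26, 2087: 365 days.
Dec 26, 2087 → Dec 26, 2088: 366 days (Feb 29, 2088 is in that span).
Dec 26, 2088 → Dec 26, 2089: 365 days.
Dec 26, 2089 → Dec 26, 2090: 365 days.
Dec 26, 2090 → Dec 26, 2091: 365 days.
Dec 26, 2091 → Dec 26, 2092: 366 days (Feb 29, 2092 is in that span).
Dec 26, 2092 → Dec 26, 2093: 365 days.
Dec 26, 2093 → Dec 26, 2094: 365 days.
Dec 26, 2094 → Dec 26, 2095: 365 days.
Dec 26, 2095 → Jan 26, 2096: 31 days (December has 31).
Jan 26, 2096 → Feb 26, 2096: 31 days (January has 31).
Feb 26, 2096 → Mar 26, 2096: 29 days (February has 29).
Mar 26, 2096 → Apr 26, 2096: 31 days (March has 31).
Apr 26, 2096 → May 26, 2096: 30 days (April has 30).
May 26, 2096 → Jun 23, 2096: 28 days.
Total: 3832 days.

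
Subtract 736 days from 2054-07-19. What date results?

−365 (one year) → Jul 19, 2053 (371 left).
−19 → Jun 30, 2053 (end of Jun, 30 days; 352 left).
−30 → May 31, 2053 (end of May, 31 days; 322 left).
−31 → Apr 30, 2053 (end of Apr, 30 days; 291 left).
−30 → Mar 31, 2053 (end of Mar, 31 days; 261 left).
−31 → Feb 28, 2053 (end of Feb, 28 days; 230 left).
−28 → Jan 31, 2053 (end of Jan, 31 days; 202 left).
−31 → Dec 31, 2052 (end of Dec, 31 days; 171 left).
−31 → Nov 30, 2052 (end of Nov, 30 days; 140 left).
−30 → Oct 31, 2052 (end of Oct, 31 days; 110 left).
−31 → Sep 30, 2052 (end of Sep, 30 days; 79 left).
−30 → Aug 31, 2052 (end of Aug, 31 days; 49 left).
−31 → Jul 31, 2052 (end of Jul, 31 days; 18 left).
−18 → Jul 13, 2052.

July 13, 2052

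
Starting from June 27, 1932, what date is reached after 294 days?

Jun has 30 days: +4 → Jul 1, 1932 (290 left).
Jul has 31 days: +31 → Aug 1, 1932 (259 left).
Aug has 31 days: +31 → Sep 1, 1932 (228 left).
Sep has 30 days: +30 → Oct 1, 1932 (198 left).
Oct has 31 days: +31 → Nov 1, 1932 (167 left).
Nov has 30 days: +30 → Dec 1, 1932 (137 left).
Dec has 31 days: +31 → Jan 1, 1933 (106 left).
Jan has 31 days: +31 → Feb 1, 1933 (75 left).
Feb has 28 days: +28 → Mar 1, 1933 (47 left).
Mar has 31 days: +31 → Apr 1, 1933 (16 left).
+16 → Apr 17, 1933.

April 17, 1933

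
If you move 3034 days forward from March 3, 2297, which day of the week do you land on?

First find the weekday of Mar 3, 2297. Doomsday rule: the anchor day for the 2200s is Friday. For year 97: 97÷12 = 8 r 1, and 1÷4 = 0, so 8+1+0 = 9.
Friday + 9 ≡ Sunday — that's 2297's doomsday.
In March the doomsday date is Mar 14.
Mar 3 is 11 days before Mar 14; 11 mod 7 = 4, so Sunday − 4 = Wednesday.
3034 mod 7 = 3, so 3034 days after a Wednesday is Wednesday + 3 = Saturday.

Saturday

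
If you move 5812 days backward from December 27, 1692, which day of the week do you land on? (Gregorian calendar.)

First find the weekday of Dec 27, 1692. Doomsday rule: the anchor day for the 1600s is Tuesday. For year 92: 92÷12 = 7 r 8, and 8÷4 = 2, so 7+8+2 = 17.
Tuesday + 17 ≡ Friday — that's 1692's doomsday.
In December the doomsday date is Dec 12.
Dec 27 is 15 days after Dec 12; 15 mod 7 = 1, so Friday + 1 = Saturday.
5812 mod 7 = 2, so 5812 days before a Saturday is Saturday − 2 = Thursday.

Thursday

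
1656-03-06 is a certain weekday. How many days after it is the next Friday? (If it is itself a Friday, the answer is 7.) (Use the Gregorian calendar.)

Mar 6, 1656 is a Monday.
From Monday to the next Friday is 4 days.

4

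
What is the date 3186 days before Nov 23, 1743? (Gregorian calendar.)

−365 (one year) → Nov 23, 1742 (2821 left).
−365 (one year) → Nov 23, 1741 (2456 left).
−365 (one year) → Nov 23, 1740 (2091 left).
−366 (one year; includes Feb 29, 1740) → Nov 23, 1739 (1725 left).
−365 (one year) → Nov 23, 1738 (1360 left).
−365 (one year) → Nov 23, 1737 (995 left).
−365 (one year) → Nov 23, 1736 (630 left).
−366 (one year; includes Feb 29, 1736) → Nov 23, 1735 (264 left).
−23 → Oct 31, 1735 (end of Oct, 31 days; 241 left).
−31 → Sep 30, 1735 (end of Sep, 30 days; 210 left).
−30 → Aug 31, 1735 (end of Aug, 31 days; 180 left).
−31 → Jul 31, 1735 (end of Jul, 31 days; 149 left).
−31 → Jun 30, 1735 (end of Jun, 30 days; 118 left).
−30 → May 31, 1735 (end of May, 31 days; 88 left).
−31 → Apr 30, 1735 (end of Apr, 30 days; 57 left).
−30 → Mar 31, 1735 (end of Mar, 31 days; 27 left).
−27 → Mar 4, 1735.

March 4, 1735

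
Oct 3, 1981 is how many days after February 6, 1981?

Feb 6, 1981 → Mar 6, 1981: 28 days (February has 28).
Mar 6, 1981 → Apr 6, 1981: 31 days (March has 31).
Apr 6, 1981 → May 6, 1981: 30 days (April has 30).
May 6, 1981 → Jun 6, 1981: 31 days (May has 31).
Jun 6, 1981 → Jul 6, 1981: 30 days (June has 30).
Jul 6, 1981 → Aug 6, 1981: 31 days (July has 31).
Aug 6, 1981 → Sep 6, 1981: 31 days (August has 31).
Sep 6, 1981 → Oct 3, 1981: 27 days.
Total: 239 days.

239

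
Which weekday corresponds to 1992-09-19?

Doomsday rule: the anchor day for the 1900s is Wednesday. For year 92: 92÷12 = 7 r 8, and 8÷4 = 2, so 7+8+2 = 17.
Wednesday + 17 ≡ Saturday — that's 1992's doomsday.
In September the doomsday date is Sep 5.
Sep 19 is 14 days after Sep 5; 14 mod 7 = 0, so Saturday + 0 = Saturday.

Saturday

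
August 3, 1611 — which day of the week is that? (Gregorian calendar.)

Doomsday rule: the anchor day for the 1600s is Tuesday. For year 11: 11÷12 = 0 r 11, and 11÷4 = 2, so 0+11+2 = 13.
Tuesday + 13 ≡ Monday — that's 1611's doomsday.
In August the doomsday date is Aug 8.
Aug 3 is 5 days before Aug 8; 5 mod 7 = 5, so Monday − 5 = Wednesday.

Wednesday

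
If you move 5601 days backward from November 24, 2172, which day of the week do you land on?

First find the weekday of Nov 24, 2172. Doomsday rule: the anchor day for the 2100s is Sunday. For year 72: 72÷12 = 6 r 0, and 0÷4 = 0, so 6+0+0 = 6.
Sunday + 6 ≡ Saturday — that's 2172's doomsday.
In November the doomsday date is Nov 7.
Nov 24 is 17 days after Nov 7; 17 mod 7 = 3, so Saturday + 3 = Tuesday.
5601 mod 7 = 1, so 5601 days before a Tuesday is Tuesday − 1 = Monday.

Monday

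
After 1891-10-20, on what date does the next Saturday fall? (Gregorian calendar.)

Oct 20, 1891 is a Tuesday.
From Tuesday to the next Saturday is 4 days.
Oct 20, 1891 + 4 = Oct 24, 1891.

October 24, 1891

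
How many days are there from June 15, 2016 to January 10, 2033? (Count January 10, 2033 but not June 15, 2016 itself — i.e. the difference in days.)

6053

Jun 15, 2016 → Jun 15, 2017: 365 days.
Jun 15, 2017 → Jun 15, 2018: 365 days.
Jun 15, 2018 → Jun 15, 2019: 365 days.
Jun 15, 2019 → Jun 15, 2020: 366 days (Feb 29, 2020 is in that span).
Jun 15, 2020 → Jun 15, 2021: 365 days.
Jun 15, 2021 → Jun 15, 2022: 365 days.
Jun 15, 2022 → Jun 15, 2023: 365 days.
Jun 15, 2023 → Jun 15, 2024: 366 days (Feb 29, 2024 is in that span).
Jun 15, 2024 → Jun 15, 2025: 365 days.
Jun 15, 2025 → Jun 15, 2026: 365 days.
Jun 15, 2026 → Jun 15, 2027: 365 days.
Jun 15, 2027 → Jun 15, 2028: 366 days (Feb 29, 2028 is in that span).
Jun 15, 2028 → Jun 15, 2029: 365 days.
Jun 15, 2029 → Jun 15, 2030: 365 days.
Jun 15, 2030 → Jun 15, 2031: 365 days.
Jun 15, 2031 → Jun 15, 2032: 366 days (Feb 29, 2032 is in that span).
Jun 15, 2032 → Jul 15, 2032: 30 days (June has 30).
Jul 15, 2032 → Aug 15, 2032: 31 days (July has 31).
Aug 15, 2032 → Sep 15, 2032: 31 days (August has 31).
Sep 15, 2032 → Oct 15, 2032: 30 days (September has 30).
Oct 15, 2032 → Nov 15, 2032: 31 days (October has 31).
Nov 15, 2032 → Dec 15, 2032: 30 days (November has 30).
Dec 15, 2032 → Jan 10, 2033: 26 days.
Total: 6053 days.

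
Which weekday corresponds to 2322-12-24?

Sunday

Doomsday rule: the anchor day for the 2300s is Wednesday. For year 22: 22÷12 = 1 r 10, and 10÷4 = 2, so 1+10+2 = 13.
Wednesday + 13 ≡ Tuesday — that's 2322's doomsday.
In December the doomsday date is Dec 12.
Dec 24 is 12 days after Dec 12; 12 mod 7 = 5, so Tuesday + 5 = Sunday.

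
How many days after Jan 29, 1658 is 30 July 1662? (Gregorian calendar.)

1643

Jan 29, 1658 → Jan 29, 1659: 365 days.
Jan 29, 1659 → Jan 29, 1660: 365 days.
Jan 29, 1660 → Jan 29, 1661: 366 days (Feb 29, 1660 is in that span).
Jan 29, 1661 → Jan 29, 1662: 365 days.
Jan 29, 1662 → Feb 28, 1662: 30 days (January has 31).
Feb 28, 1662 → Mar 28, 1662: 28 days (February has 28).
Mar 28, 1662 → Apr 28, 1662: 31 days (March has 31).
Apr 28, 1662 → May 28, 1662: 30 days (April has 30).
May 28, 1662 → Jun 28, 1662: 31 days (May has 31).
Jun 28, 1662 → Jul 28, 1662: 30 days (June has 30).
Jul 28, 1662 → Jul 30, 1662: 2 days.
Total: 1643 days.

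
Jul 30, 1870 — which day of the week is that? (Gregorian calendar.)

Saturday

Doomsday rule: the anchor day for the 1800s is Friday. For year 70: 70÷12 = 5 r 10, and 10÷4 = 2, so 5+10+2 = 17.
Friday + 17 ≡ Monday — that's 1870's doomsday.
In July the doomsday date is Jul 11.
Jul 30 is 19 days after Jul 11; 19 mod 7 = 5, so Monday + 5 = Saturday.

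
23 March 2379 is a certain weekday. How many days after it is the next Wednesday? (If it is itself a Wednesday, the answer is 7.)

5

Mar 23, 2379 is a Friday.
From Friday to the next Wednesday is 5 days.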